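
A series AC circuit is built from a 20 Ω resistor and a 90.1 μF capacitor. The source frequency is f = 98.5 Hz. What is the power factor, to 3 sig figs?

0.745

ω = 2πf = 618.9 rad/s
X_C = 1/(ωC) = 17.9 Ω
Z = 20.0 − j17.9 Ω
|Z| = √(20.0² + 17.9²) = 26.9 Ω
∠Z = arctan(-17.9/20.0) = -41.9°
cos φ = cos(-41.9°) = 0.745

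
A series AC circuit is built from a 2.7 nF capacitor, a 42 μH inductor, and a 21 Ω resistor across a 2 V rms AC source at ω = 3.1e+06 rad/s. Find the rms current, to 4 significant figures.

84.82 mA

X_L = ωL = 130.2 Ω
X_C = 1/(ωC) = 119.5 Ω
Net reactance X = X_L − X_C = 10.73 Ω
Z = 21.00 + j10.73 Ω
|Z| = √(21.00² + 10.73²) = 23.58 Ω
I = V/|Z| = 2/23.58 = 84.82 mA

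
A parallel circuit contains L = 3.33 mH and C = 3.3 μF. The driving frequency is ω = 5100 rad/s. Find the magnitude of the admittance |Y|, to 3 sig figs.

X_L = ωL = 17.0 Ω
X_C = 1/(ωC) = 59.4 Ω
Parallel: admittances add. Y = 1/(jωL) + jωC
Y = (0 − j0.0421) S
|Y| = 0.0421 S → |Z| = 1/|Y| = 23.8 Ω, ∠Z = −∠Y = 90.0°

42.1 mS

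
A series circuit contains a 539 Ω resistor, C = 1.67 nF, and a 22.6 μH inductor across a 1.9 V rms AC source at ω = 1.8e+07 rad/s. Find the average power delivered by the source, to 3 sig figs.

X_L = ωL = 407 Ω
X_C = 1/(ωC) = 33.3 Ω
Net reactance X = X_L − X_C = 374 Ω
Z = 539 + j374 Ω
|Z| = √(539² + 374²) = 656 Ω
∠Z = arctan(374/539) = 34.7°
I = V/|Z| = 2.90 mA
P = VI cos φ = 1.9 × 0.00290 × cos(34.7°) = 4.52 mW

4.52 mW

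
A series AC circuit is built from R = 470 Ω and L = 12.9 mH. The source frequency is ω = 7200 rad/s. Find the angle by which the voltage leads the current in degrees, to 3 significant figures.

X_L = ωL = 92.9 Ω
Z = 470 + j92.9 Ω
|Z| = √(470² + 92.9²) = 479 Ω
∠Z = arctan(92.9/470) = 11.2°

11.2°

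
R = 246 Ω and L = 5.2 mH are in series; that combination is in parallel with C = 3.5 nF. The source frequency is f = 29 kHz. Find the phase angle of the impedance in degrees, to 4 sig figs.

53.82°

ω = 2πf = 182200 rad/s
X_L = ωL = 947.5 Ω
X_C = 1/(ωC) = 1568 Ω
Branch 1 (R+jX_L): Z₁ = 246.0 + j947.5 Ω, |Z₁| = 978.9 Ω
Branch 2 (−jX_C): Z₂ = −j1568 Ω
Parallel: Z = Z₁Z₂/(Z₁+Z₂), |Z| = 2300 Ω, ∠Z = 53.82°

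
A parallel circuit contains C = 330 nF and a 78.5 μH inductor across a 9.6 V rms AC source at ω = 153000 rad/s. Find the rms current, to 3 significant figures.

315 mA

X_L = ωL = 12.0 Ω
X_C = 1/(ωC) = 19.8 Ω
Parallel: admittances add. Y = 1/(jωL) + jωC
Y = (0 − j0.0328) S
|Y| = 0.0328 S → |Z| = 1/|Y| = 30.5 Ω, ∠Z = −∠Y = 90.0°
I = V/|Z| = 9.6/30.5 = 315 mA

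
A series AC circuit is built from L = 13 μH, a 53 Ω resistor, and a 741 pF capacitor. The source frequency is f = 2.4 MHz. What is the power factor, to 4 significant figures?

0.4454

ω = 2πf = 1.508e+07 rad/s
X_L = ωL = 196.0 Ω
X_C = 1/(ωC) = 89.49 Ω
Net reactance X = X_L − X_C = 106.5 Ω
Z = 53.00 + j106.5 Ω
|Z| = √(53.00² + 106.5²) = 119.0 Ω
∠Z = arctan(106.5/53.00) = 63.55°
cos φ = cos(63.55°) = 0.4454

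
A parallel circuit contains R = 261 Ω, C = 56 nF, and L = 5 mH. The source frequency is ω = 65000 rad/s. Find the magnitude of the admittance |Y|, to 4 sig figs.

3.873 mS

X_L = ωL = 325.0 Ω
X_C = 1/(ωC) = 274.7 Ω
Parallel: admittances add. Y = 1/R + 1/(jωL) + jωC
Y = (0.003831 + j0.0005631) S
|Y| = 0.003873 S → |Z| = 1/|Y| = 258.2 Ω, ∠Z = −∠Y = -8.361°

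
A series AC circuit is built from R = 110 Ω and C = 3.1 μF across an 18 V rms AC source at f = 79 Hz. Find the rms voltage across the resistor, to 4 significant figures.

ω = 2πf = 496.4 rad/s
X_C = 1/(ωC) = 649.9 Ω
Z = 110.0 − j649.9 Ω
|Z| = √(110.0² + 649.9²) = 659.1 Ω
I = V/|Z| = 27.31 mA
V_R = I·|Z_R| = 0.02731 × 110.0 = 3.004 V

3.004 V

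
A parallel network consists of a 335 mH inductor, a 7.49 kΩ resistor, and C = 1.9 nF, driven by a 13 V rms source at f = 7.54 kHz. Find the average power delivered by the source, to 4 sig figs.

22.56 mW

ω = 2πf = 47380 rad/s
X_L = ωL = 15870 Ω
X_C = 1/(ωC) = 11110 Ω
Parallel: admittances add. Y = 1/R + 1/(jωL) + jωC
Y = (0.0001335 + j2.7e-05) S
|Y| = 0.0001362 S → |Z| = 1/|Y| = 7341 Ω, ∠Z = −∠Y = -11.43°
I = V/|Z| = 1.771 mA
P = VI cos φ = 13 × 0.001771 × cos(-11.43°) = 22.56 mW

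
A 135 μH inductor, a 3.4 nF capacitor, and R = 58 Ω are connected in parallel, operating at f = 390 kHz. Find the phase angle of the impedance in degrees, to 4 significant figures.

ω = 2πf = 2.45e+06 rad/s
X_L = ωL = 330.8 Ω
X_C = 1/(ωC) = 120.0 Ω
Parallel: admittances add. Y = 1/R + 1/(jωL) + jωC
Y = (0.01724 + j0.005309) S
|Y| = 0.01804 S → |Z| = 1/|Y| = 55.43 Ω, ∠Z = −∠Y = -17.11°

-17.11°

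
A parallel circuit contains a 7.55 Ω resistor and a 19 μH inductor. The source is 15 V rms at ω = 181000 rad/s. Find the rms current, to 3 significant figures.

4.79 A

X_L = ωL = 3.44 Ω
Parallel: admittances add. Y = 1/R + 1/(jωL)
Y = (0.132 − j0.291) S
|Y| = 0.320 S → |Z| = 1/|Y| = 3.13 Ω, ∠Z = −∠Y = 65.5°
I = V/|Z| = 15/3.13 = 4.79 A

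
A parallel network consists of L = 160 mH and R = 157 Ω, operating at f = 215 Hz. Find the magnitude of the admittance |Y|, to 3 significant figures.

ω = 2πf = 1351 rad/s
X_L = ωL = 216 Ω
Parallel: admittances add. Y = 1/R + 1/(jωL)
Y = (0.00637 − j0.00463) S
|Y| = 0.00787 S → |Z| = 1/|Y| = 127 Ω, ∠Z = −∠Y = 36.0°

7.87 mS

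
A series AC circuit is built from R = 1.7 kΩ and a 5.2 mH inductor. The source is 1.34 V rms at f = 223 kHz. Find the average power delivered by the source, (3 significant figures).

ω = 2πf = 1.401e+06 rad/s
X_L = ωL = 7290 Ω
Z = 1700 + j7290 Ω
|Z| = √(1700² + 7290²) = 7480 Ω
∠Z = arctan(7290/1700) = 76.9°
I = V/|Z| = 179 μA
P = VI cos φ = 1.34 × 0.000179 × cos(76.9°) = 54.5 μW

54.5 μW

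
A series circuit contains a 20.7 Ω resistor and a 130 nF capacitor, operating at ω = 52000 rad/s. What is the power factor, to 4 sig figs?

0.1386

X_C = 1/(ωC) = 147.9 Ω
Z = 20.70 − j147.9 Ω
|Z| = √(20.70² + 147.9²) = 149.4 Ω
∠Z = arctan(-147.9/20.70) = -82.03°
cos φ = cos(-82.03°) = 0.1386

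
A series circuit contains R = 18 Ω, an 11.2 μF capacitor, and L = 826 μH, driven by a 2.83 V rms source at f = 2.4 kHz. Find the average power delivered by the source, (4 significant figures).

393.1 mW

ω = 2πf = 15080 rad/s
X_L = ωL = 12.46 Ω
X_C = 1/(ωC) = 5.921 Ω
Net reactance X = X_L − X_C = 6.535 Ω
Z = 18.00 + j6.535 Ω
|Z| = √(18.00² + 6.535²) = 19.15 Ω
∠Z = arctan(6.535/18.00) = 19.95°
I = V/|Z| = 147.8 mA
P = VI cos φ = 2.83 × 0.1478 × cos(19.95°) = 393.1 mW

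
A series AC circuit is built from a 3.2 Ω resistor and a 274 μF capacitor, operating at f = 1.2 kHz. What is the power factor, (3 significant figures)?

ω = 2πf = 7540 rad/s
X_C = 1/(ωC) = 0.484 Ω
Z = 3.20 − j0.484 Ω
|Z| = √(3.20² + 0.484²) = 3.24 Ω
∠Z = arctan(-0.484/3.20) = -8.60°
cos φ = cos(-8.60°) = 0.989

0.989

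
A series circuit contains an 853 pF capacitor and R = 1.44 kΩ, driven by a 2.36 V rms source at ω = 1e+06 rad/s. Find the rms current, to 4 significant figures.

X_C = 1/(ωC) = 1172 Ω
Z = 1440 − j1172 Ω
|Z| = √(1440² + 1172²) = 1857 Ω
I = V/|Z| = 2.36/1857 = 1.271 mA

1.271 mA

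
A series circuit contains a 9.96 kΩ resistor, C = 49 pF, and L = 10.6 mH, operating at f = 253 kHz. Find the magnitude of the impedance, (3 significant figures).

10700 Ω

ω = 2πf = 1.59e+06 rad/s
X_L = ωL = 16900 Ω
X_C = 1/(ωC) = 12800 Ω
Net reactance X = X_L − X_C = 4010 Ω
Z = 9960 + j4010 Ω
|Z| = √(9960² + 4010²) = 10700 Ω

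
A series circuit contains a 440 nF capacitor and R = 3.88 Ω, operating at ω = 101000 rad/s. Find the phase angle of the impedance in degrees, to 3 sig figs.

-80.2°

X_C = 1/(ωC) = 22.5 Ω
Z = 3.88 − j22.5 Ω
|Z| = √(3.88² + 22.5²) = 22.8 Ω
∠Z = arctan(-22.5/3.88) = -80.2°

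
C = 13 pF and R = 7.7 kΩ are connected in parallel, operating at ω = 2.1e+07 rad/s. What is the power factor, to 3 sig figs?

0.430

X_C = 1/(ωC) = 3660 Ω
Parallel: admittances add. Y = 1/R + jωC
Y = (0.000130 + j0.000273) S
|Y| = 0.000302 S → |Z| = 1/|Y| = 3310 Ω, ∠Z = −∠Y = -64.6°
cos φ = cos(-64.6°) = 0.430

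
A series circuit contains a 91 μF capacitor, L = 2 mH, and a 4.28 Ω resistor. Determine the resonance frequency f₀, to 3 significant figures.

ω₀ = 1/√(LC) = 1/√(0.002 × 9.1e-05) = 2344 rad/s
f₀ = ω₀/(2π) = 373 Hz

373 Hz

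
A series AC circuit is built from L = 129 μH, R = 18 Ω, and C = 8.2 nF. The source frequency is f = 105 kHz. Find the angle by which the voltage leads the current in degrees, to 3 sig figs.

-79.8°

ω = 2πf = 659700 rad/s
X_L = ωL = 85.1 Ω
X_C = 1/(ωC) = 185 Ω
Net reactance X = X_L − X_C = -99.7 Ω
Z = 18.0 − j99.7 Ω
|Z| = √(18.0² + 99.7²) = 101 Ω
∠Z = arctan(-99.7/18.0) = -79.8°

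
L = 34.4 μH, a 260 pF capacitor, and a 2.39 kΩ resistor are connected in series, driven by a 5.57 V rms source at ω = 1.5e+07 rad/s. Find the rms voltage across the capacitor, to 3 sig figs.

0.594 V

X_L = ωL = 516 Ω
X_C = 1/(ωC) = 256 Ω
Net reactance X = X_L − X_C = 260 Ω
Z = 2390 + j260 Ω
|Z| = √(2390² + 260²) = 2400 Ω
I = V/|Z| = 2.32 mA
V_C = I·|Z_C| = 0.00232 × 256 = 0.594 V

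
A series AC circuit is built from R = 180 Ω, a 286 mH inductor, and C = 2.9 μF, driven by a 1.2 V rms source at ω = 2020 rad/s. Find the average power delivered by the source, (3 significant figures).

1.31 mW

X_L = ωL = 578 Ω
X_C = 1/(ωC) = 171 Ω
Net reactance X = X_L − X_C = 407 Ω
Z = 180 + j407 Ω
|Z| = √(180² + 407²) = 445 Ω
∠Z = arctan(407/180) = 66.1°
I = V/|Z| = 2.70 mA
P = VI cos φ = 1.2 × 0.00270 × cos(66.1°) = 1.31 mW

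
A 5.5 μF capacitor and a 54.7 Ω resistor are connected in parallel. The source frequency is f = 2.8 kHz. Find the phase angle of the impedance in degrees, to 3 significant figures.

-79.3°

ω = 2πf = 17590 rad/s
X_C = 1/(ωC) = 10.3 Ω
Parallel: admittances add. Y = 1/R + jωC
Y = (0.0183 + j0.0968) S
|Y| = 0.0985 S → |Z| = 1/|Y| = 10.2 Ω, ∠Z = −∠Y = -79.3°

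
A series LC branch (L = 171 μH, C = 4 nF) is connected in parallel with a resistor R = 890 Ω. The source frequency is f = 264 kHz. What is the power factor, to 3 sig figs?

ω = 2πf = 1.659e+06 rad/s
X_L = ωL = 284 Ω
X_C = 1/(ωC) = 151 Ω
Branch 1: Z₁ = R = 890 Ω
Branch 2 (series LC): Z₂ = j(X_L − X_C) = j133 Ω
Parallel: Z = Z₁Z₂/(Z₁+Z₂), |Z| = 131 Ω, ∠Z = 81.5°
cos φ = cos(81.5°) = 0.148

0.148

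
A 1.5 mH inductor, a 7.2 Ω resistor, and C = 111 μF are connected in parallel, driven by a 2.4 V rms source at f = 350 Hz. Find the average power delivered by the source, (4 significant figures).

ω = 2πf = 2199 rad/s
X_L = ωL = 3.299 Ω
X_C = 1/(ωC) = 4.097 Ω
Parallel: admittances add. Y = 1/R + 1/(jωL) + jωC
Y = (0.1389 − j0.05905) S
|Y| = 0.1509 S → |Z| = 1/|Y| = 6.626 Ω, ∠Z = −∠Y = 23.03°
I = V/|Z| = 362.2 mA
P = VI cos φ = 2.4 × 0.3622 × cos(23.03°) = 800.0 mW

800.0 mW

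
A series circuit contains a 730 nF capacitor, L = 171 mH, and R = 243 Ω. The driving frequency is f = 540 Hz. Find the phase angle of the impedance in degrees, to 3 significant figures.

ω = 2πf = 3393 rad/s
X_L = ωL = 580 Ω
X_C = 1/(ωC) = 404 Ω
Net reactance X = X_L − X_C = 176 Ω
Z = 243 + j176 Ω
|Z| = √(243² + 176²) = 300 Ω
∠Z = arctan(176/243) = 36.0°

36.0°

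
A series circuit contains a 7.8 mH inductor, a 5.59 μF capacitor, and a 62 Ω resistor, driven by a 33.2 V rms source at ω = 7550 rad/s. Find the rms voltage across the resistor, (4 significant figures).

X_L = ωL = 58.89 Ω
X_C = 1/(ωC) = 23.69 Ω
Net reactance X = X_L − X_C = 35.20 Ω
Z = 62.00 + j35.20 Ω
|Z| = √(62.00² + 35.20²) = 71.29 Ω
I = V/|Z| = 465.7 mA
V_R = I·|Z_R| = 0.4657 × 62.00 = 28.87 V

28.87 V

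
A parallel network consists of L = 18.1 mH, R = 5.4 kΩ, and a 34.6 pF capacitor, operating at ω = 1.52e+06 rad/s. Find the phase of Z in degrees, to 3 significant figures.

X_L = ωL = 27500 Ω
X_C = 1/(ωC) = 19000 Ω
Parallel: admittances add. Y = 1/R + 1/(jωL) + jωC
Y = (0.000185 + j1.62e-05) S
|Y| = 0.000186 S → |Z| = 1/|Y| = 5380 Ω, ∠Z = −∠Y = -5.01°

-5.01°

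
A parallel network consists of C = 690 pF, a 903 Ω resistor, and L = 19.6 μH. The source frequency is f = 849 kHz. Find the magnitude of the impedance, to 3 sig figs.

167 Ω

ω = 2πf = 5.334e+06 rad/s
X_L = ωL = 105 Ω
X_C = 1/(ωC) = 272 Ω
Parallel: admittances add. Y = 1/R + 1/(jωL) + jωC
Y = (0.00111 − j0.00588) S
|Y| = 0.00599 S → |Z| = 1/|Y| = 167 Ω, ∠Z = −∠Y = 79.3°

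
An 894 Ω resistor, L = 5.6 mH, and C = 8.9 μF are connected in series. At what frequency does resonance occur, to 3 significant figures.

ω₀ = 1/√(LC) = 1/√(0.0056 × 8.9e-06) = 4479 rad/s
f₀ = ω₀/(2π) = 713 Hz

713 Hz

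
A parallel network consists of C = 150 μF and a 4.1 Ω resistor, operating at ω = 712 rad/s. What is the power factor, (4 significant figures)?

X_C = 1/(ωC) = 9.363 Ω
Parallel: admittances add. Y = 1/R + jωC
Y = (0.2439 + j0.1068) S
|Y| = 0.2663 S → |Z| = 1/|Y| = 3.756 Ω, ∠Z = −∠Y = -23.65°
cos φ = cos(-23.65°) = 0.9160

0.9160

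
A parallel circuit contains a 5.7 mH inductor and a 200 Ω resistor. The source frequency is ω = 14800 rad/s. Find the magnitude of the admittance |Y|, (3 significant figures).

12.9 mS

X_L = ωL = 84.4 Ω
Parallel: admittances add. Y = 1/R + 1/(jωL)
Y = (0.00500 − j0.0119) S
|Y| = 0.0129 S → |Z| = 1/|Y| = 77.7 Ω, ∠Z = −∠Y = 67.1°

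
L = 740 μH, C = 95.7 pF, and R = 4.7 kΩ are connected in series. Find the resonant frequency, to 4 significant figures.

ω₀ = 1/√(LC) = 1/√(0.00074 × 9.57e-11) = 3.758e+06 rad/s
f₀ = ω₀/(2π) = 598.1 kHz

598.1 kHz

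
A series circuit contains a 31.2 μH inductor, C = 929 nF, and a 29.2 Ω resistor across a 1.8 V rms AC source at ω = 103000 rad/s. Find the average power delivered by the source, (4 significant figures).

104.5 mW

X_L = ωL = 3.214 Ω
X_C = 1/(ωC) = 10.45 Ω
Net reactance X = X_L − X_C = -7.237 Ω
Z = 29.20 − j7.237 Ω
|Z| = √(29.20² + 7.237²) = 30.08 Ω
∠Z = arctan(-7.237/29.20) = -13.92°
I = V/|Z| = 59.83 mA
P = VI cos φ = 1.8 × 0.05983 × cos(-13.92°) = 104.5 mW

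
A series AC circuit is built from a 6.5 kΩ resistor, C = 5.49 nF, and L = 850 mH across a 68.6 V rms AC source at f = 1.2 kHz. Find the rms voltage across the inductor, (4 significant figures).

ω = 2πf = 7540 rad/s
X_L = ωL = 6409 Ω
X_C = 1/(ωC) = 24160 Ω
Net reactance X = X_L − X_C = -17750 Ω
Z = 6500 − j17750 Ω
|Z| = √(6500² + 17750²) = 18900 Ω
I = V/|Z| = 3.629 mA
V_L = I·|Z_L| = 0.003629 × 6409 = 23.26 V

23.26 V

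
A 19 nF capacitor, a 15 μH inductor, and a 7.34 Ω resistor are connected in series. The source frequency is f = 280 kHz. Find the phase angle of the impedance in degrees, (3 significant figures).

ω = 2πf = 1.759e+06 rad/s
X_L = ωL = 26.4 Ω
X_C = 1/(ωC) = 29.9 Ω
Net reactance X = X_L − X_C = -3.53 Ω
Z = 7.34 − j3.53 Ω
|Z| = √(7.34² + 3.53²) = 8.14 Ω
∠Z = arctan(-3.53/7.34) = -25.7°

-25.7°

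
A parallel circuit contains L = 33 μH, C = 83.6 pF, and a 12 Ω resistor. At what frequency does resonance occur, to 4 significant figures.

ω₀ = 1/√(LC) = 1/√(3.3e-05 × 8.36e-11) = 1.904e+07 rad/s
f₀ = ω₀/(2π) = 3.030 MHz

3.030 MHz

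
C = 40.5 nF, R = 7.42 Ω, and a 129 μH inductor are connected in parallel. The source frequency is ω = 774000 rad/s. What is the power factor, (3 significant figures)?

0.988

X_L = ωL = 99.8 Ω
X_C = 1/(ωC) = 31.9 Ω
Parallel: admittances add. Y = 1/R + 1/(jωL) + jωC
Y = (0.135 + j0.0213) S
|Y| = 0.136 S → |Z| = 1/|Y| = 7.33 Ω, ∠Z = −∠Y = -8.99°
cos φ = cos(-8.99°) = 0.988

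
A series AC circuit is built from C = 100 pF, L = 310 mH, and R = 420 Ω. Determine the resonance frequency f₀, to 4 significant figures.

ω₀ = 1/√(LC) = 1/√(0.31 × 1e-10) = 179600 rad/s
f₀ = ω₀/(2π) = 28.59 kHz

28.59 kHz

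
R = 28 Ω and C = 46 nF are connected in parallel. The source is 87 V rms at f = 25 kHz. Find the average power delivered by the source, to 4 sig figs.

ω = 2πf = 157100 rad/s
X_C = 1/(ωC) = 138.4 Ω
Parallel: admittances add. Y = 1/R + jωC
Y = (0.03571 + j0.007226) S
|Y| = 0.03644 S → |Z| = 1/|Y| = 27.44 Ω, ∠Z = −∠Y = -11.44°
I = V/|Z| = 3.170 A
P = VI cos φ = 87 × 3.170 × cos(-11.44°) = 270.3 W

270.3 W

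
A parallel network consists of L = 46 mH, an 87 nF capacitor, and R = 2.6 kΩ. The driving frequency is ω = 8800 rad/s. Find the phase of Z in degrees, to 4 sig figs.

77.29°

X_L = ωL = 404.8 Ω
X_C = 1/(ωC) = 1306 Ω
Parallel: admittances add. Y = 1/R + 1/(jωL) + jωC
Y = (0.0003846 − j0.001705) S
|Y| = 0.001748 S → |Z| = 1/|Y| = 572.2 Ω, ∠Z = −∠Y = 77.29°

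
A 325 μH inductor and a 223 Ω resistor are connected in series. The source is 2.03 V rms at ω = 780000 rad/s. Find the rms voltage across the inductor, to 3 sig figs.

X_L = ωL = 254 Ω
Z = 223 + j254 Ω
|Z| = √(223² + 254²) = 338 Ω
I = V/|Z| = 6.01 mA
V_L = I·|Z_L| = 0.00601 × 254 = 1.52 V

1.52 V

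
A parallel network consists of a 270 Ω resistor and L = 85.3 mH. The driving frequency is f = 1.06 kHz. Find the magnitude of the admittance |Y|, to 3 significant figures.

ω = 2πf = 6660 rad/s
X_L = ωL = 568 Ω
Parallel: admittances add. Y = 1/R + 1/(jωL)
Y = (0.00370 − j0.00176) S
|Y| = 0.00410 S → |Z| = 1/|Y| = 244 Ω, ∠Z = −∠Y = 25.4°

4.10 mS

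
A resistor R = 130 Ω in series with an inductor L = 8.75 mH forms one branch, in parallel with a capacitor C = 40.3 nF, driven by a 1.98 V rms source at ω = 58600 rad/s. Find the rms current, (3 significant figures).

X_L = ωL = 513 Ω
X_C = 1/(ωC) = 423 Ω
Branch 1 (R+jX_L): Z₁ = 130 + j513 Ω, |Z₁| = 529 Ω
Branch 2 (−jX_C): Z₂ = −j423 Ω
Parallel: Z = Z₁Z₂/(Z₁+Z₂), |Z| = 1420 Ω, ∠Z = -48.7°
I = V/|Z| = 1.98/1420 = 1.39 mA

1.39 mA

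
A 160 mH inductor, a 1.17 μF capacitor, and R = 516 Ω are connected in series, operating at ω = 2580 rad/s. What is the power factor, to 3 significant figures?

0.988

X_L = ωL = 413 Ω
X_C = 1/(ωC) = 331 Ω
Net reactance X = X_L − X_C = 81.5 Ω
Z = 516 + j81.5 Ω
|Z| = √(516² + 81.5²) = 522 Ω
∠Z = arctan(81.5/516) = 8.98°
cos φ = cos(8.98°) = 0.988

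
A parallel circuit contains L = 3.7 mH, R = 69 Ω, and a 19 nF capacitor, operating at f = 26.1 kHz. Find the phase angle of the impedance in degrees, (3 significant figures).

ω = 2πf = 164000 rad/s
X_L = ωL = 607 Ω
X_C = 1/(ωC) = 321 Ω
Parallel: admittances add. Y = 1/R + 1/(jωL) + jωC
Y = (0.0145 + j0.00147) S
|Y| = 0.0146 S → |Z| = 1/|Y| = 68.6 Ω, ∠Z = −∠Y = -5.78°

-5.78°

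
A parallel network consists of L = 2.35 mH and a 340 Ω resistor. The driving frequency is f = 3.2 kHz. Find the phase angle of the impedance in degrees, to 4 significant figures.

ω = 2πf = 20110 rad/s
X_L = ωL = 47.25 Ω
Parallel: admittances add. Y = 1/R + 1/(jωL)
Y = (0.002941 − j0.02116) S
|Y| = 0.02137 S → |Z| = 1/|Y| = 46.80 Ω, ∠Z = −∠Y = 82.09°

82.09°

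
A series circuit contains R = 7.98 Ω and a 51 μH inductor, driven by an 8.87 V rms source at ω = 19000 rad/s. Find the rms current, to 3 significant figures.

X_L = ωL = 0.969 Ω
Z = 7.98 + j0.969 Ω
|Z| = √(7.98² + 0.969²) = 8.04 Ω
I = V/|Z| = 8.87/8.04 = 1.10 A

1.10 A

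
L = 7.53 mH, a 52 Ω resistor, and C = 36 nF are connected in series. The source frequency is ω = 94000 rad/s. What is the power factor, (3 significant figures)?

X_L = ωL = 708 Ω
X_C = 1/(ωC) = 296 Ω
Net reactance X = X_L − X_C = 412 Ω
Z = 52.0 + j412 Ω
|Z| = √(52.0² + 412²) = 416 Ω
∠Z = arctan(412/52.0) = 82.8°
cos φ = cos(82.8°) = 0.125

0.125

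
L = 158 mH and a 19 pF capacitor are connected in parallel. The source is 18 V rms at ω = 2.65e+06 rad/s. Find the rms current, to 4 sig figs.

863.3 μA

X_L = ωL = 418700 Ω
X_C = 1/(ωC) = 19860 Ω
Parallel: admittances add. Y = 1/(jωL) + jωC
Y = (0 + j4.796e-05) S
|Y| = 4.796e-05 S → |Z| = 1/|Y| = 20850 Ω, ∠Z = −∠Y = -90.00°
I = V/|Z| = 18/20850 = 863.3 μA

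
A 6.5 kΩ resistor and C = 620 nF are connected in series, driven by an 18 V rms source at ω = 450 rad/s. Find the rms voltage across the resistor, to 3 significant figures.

X_C = 1/(ωC) = 3580 Ω
Z = 6500 − j3580 Ω
|Z| = √(6500² + 3580²) = 7420 Ω
I = V/|Z| = 2.42 mA
V_R = I·|Z_R| = 0.00242 × 6500 = 15.8 V

15.8 V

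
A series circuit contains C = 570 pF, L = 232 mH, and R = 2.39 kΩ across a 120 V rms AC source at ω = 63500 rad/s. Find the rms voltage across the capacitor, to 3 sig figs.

253 V

X_L = ωL = 14700 Ω
X_C = 1/(ωC) = 27600 Ω
Net reactance X = X_L − X_C = -12900 Ω
Z = 2390 − j12900 Ω
|Z| = √(2390² + 12900²) = 13100 Ω
I = V/|Z| = 9.15 mA
V_C = I·|Z_C| = 0.00915 × 27600 = 253 V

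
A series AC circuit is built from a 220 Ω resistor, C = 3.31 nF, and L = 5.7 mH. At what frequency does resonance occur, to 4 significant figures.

ω₀ = 1/√(LC) = 1/√(0.0057 × 3.31e-09) = 230200 rad/s
f₀ = ω₀/(2π) = 36.64 kHz

36.64 kHz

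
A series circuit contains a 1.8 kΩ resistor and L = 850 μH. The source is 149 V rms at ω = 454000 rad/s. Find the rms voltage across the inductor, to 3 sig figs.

X_L = ωL = 386 Ω
Z = 1800 + j386 Ω
|Z| = √(1800² + 386²) = 1840 Ω
I = V/|Z| = 80.9 mA
V_L = I·|Z_L| = 0.0809 × 386 = 31.2 V

31.2 V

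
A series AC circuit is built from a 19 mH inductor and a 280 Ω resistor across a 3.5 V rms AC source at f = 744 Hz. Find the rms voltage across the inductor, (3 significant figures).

1.06 V

ω = 2πf = 4675 rad/s
X_L = ωL = 88.8 Ω
Z = 280 + j88.8 Ω
|Z| = √(280² + 88.8²) = 294 Ω
I = V/|Z| = 11.9 mA
V_L = I·|Z_L| = 0.0119 × 88.8 = 1.06 V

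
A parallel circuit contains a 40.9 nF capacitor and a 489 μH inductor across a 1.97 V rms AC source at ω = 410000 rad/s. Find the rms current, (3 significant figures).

23.2 mA

X_L = ωL = 200 Ω
X_C = 1/(ωC) = 59.6 Ω
Parallel: admittances add. Y = 1/(jωL) + jωC
Y = (0 + j0.0118) S
|Y| = 0.0118 S → |Z| = 1/|Y| = 84.9 Ω, ∠Z = −∠Y = -90.0°
I = V/|Z| = 1.97/84.9 = 23.2 mA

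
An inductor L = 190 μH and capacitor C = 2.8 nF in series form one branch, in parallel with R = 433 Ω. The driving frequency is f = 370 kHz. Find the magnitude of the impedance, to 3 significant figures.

ω = 2πf = 2.325e+06 rad/s
X_L = ωL = 442 Ω
X_C = 1/(ωC) = 154 Ω
Branch 1: Z₁ = R = 433 Ω
Branch 2 (series LC): Z₂ = j(X_L − X_C) = j288 Ω
Parallel: Z = Z₁Z₂/(Z₁+Z₂), |Z| = 240 Ω, ∠Z = 56.4°

240 Ω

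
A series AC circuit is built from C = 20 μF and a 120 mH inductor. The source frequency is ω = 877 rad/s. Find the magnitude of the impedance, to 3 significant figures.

X_L = ωL = 105 Ω
X_C = 1/(ωC) = 57.0 Ω
Net reactance X = X_L − X_C = 48.2 Ω
Z = j48.2 Ω
|Z| = √(0² + 48.2²) = 48.2 Ω

48.2 Ω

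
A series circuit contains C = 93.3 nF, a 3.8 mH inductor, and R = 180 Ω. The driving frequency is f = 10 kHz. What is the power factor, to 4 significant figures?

ω = 2πf = 62830 rad/s
X_L = ωL = 238.8 Ω
X_C = 1/(ωC) = 170.6 Ω
Net reactance X = X_L − X_C = 68.18 Ω
Z = 180.0 + j68.18 Ω
|Z| = √(180.0² + 68.18²) = 192.5 Ω
∠Z = arctan(68.18/180.0) = 20.74°
cos φ = cos(20.74°) = 0.9352

0.9352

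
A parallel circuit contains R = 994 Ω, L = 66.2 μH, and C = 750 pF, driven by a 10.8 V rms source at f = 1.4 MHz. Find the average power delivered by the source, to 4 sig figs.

ω = 2πf = 8.796e+06 rad/s
X_L = ωL = 582.3 Ω
X_C = 1/(ωC) = 151.6 Ω
Parallel: admittances add. Y = 1/R + 1/(jωL) + jωC
Y = (0.001006 + j0.004880) S
|Y| = 0.004983 S → |Z| = 1/|Y| = 200.7 Ω, ∠Z = −∠Y = -78.35°
I = V/|Z| = 53.81 mA
P = VI cos φ = 10.8 × 0.05381 × cos(-78.35°) = 117.3 mW

117.3 mW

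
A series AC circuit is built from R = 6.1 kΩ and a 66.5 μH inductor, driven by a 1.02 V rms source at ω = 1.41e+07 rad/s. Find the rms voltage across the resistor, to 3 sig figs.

X_L = ωL = 938 Ω
Z = 6100 + j938 Ω
|Z| = √(6100² + 938²) = 6170 Ω
I = V/|Z| = 165 μA
V_R = I·|Z_R| = 0.000165 × 6100 = 1.01 V

1.01 V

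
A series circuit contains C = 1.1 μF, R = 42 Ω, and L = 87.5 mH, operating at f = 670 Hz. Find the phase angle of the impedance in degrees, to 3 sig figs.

ω = 2πf = 4210 rad/s
X_L = ωL = 368 Ω
X_C = 1/(ωC) = 216 Ω
Net reactance X = X_L − X_C = 152 Ω
Z = 42.0 + j152 Ω
|Z| = √(42.0² + 152²) = 158 Ω
∠Z = arctan(152/42.0) = 74.6°

74.6°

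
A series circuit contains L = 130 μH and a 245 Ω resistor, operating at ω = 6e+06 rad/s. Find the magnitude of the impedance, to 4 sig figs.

X_L = ωL = 780.0 Ω
Z = 245.0 + j780.0 Ω
|Z| = √(245.0² + 780.0²) = 817.6 Ω

817.6 Ω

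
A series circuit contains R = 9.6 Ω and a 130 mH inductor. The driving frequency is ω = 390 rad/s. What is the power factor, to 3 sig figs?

X_L = ωL = 50.7 Ω
Z = 9.60 + j50.7 Ω
|Z| = √(9.60² + 50.7²) = 51.6 Ω
∠Z = arctan(50.7/9.60) = 79.3°
cos φ = cos(79.3°) = 0.186

0.186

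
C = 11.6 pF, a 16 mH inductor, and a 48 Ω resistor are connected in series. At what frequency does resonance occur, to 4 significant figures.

369.4 kHz

ω₀ = 1/√(LC) = 1/√(0.016 × 1.16e-11) = 2.321e+06 rad/s
f₀ = ω₀/(2π) = 369.4 kHz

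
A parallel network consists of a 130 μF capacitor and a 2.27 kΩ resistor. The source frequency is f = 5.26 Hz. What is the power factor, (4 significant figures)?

0.1020

ω = 2πf = 33.05 rad/s
X_C = 1/(ωC) = 232.8 Ω
Parallel: admittances add. Y = 1/R + jωC
Y = (0.0004405 + j0.004296) S
|Y| = 0.004319 S → |Z| = 1/|Y| = 231.5 Ω, ∠Z = −∠Y = -84.15°
cos φ = cos(-84.15°) = 0.1020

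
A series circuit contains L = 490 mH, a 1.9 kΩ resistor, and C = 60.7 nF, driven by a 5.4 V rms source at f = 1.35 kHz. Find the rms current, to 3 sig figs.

ω = 2πf = 8482 rad/s
X_L = ωL = 4160 Ω
X_C = 1/(ωC) = 1940 Ω
Net reactance X = X_L − X_C = 2210 Ω
Z = 1900 + j2210 Ω
|Z| = √(1900² + 2210²) = 2920 Ω
I = V/|Z| = 5.4/2920 = 1.85 mA

1.85 mA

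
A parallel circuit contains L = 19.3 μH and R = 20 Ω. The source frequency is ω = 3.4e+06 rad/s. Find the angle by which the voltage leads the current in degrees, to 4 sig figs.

16.95°

X_L = ωL = 65.62 Ω
Parallel: admittances add. Y = 1/R + 1/(jωL)
Y = (0.05000 − j0.01524) S
|Y| = 0.05227 S → |Z| = 1/|Y| = 19.13 Ω, ∠Z = −∠Y = 16.95°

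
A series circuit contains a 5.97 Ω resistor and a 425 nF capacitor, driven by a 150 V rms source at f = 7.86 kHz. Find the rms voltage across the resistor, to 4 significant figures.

ω = 2πf = 49390 rad/s
X_C = 1/(ωC) = 47.64 Ω
Z = 5.970 − j47.64 Ω
|Z| = √(5.970² + 47.64²) = 48.02 Ω
I = V/|Z| = 3.124 A
V_R = I·|Z_R| = 3.124 × 5.970 = 18.65 V

18.65 V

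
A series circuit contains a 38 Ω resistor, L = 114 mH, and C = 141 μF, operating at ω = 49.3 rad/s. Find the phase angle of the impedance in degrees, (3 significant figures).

-74.6°

X_L = ωL = 5.62 Ω
X_C = 1/(ωC) = 144 Ω
Net reactance X = X_L − X_C = -138 Ω
Z = 38.0 − j138 Ω
|Z| = √(38.0² + 138²) = 143 Ω
∠Z = arctan(-138/38.0) = -74.6°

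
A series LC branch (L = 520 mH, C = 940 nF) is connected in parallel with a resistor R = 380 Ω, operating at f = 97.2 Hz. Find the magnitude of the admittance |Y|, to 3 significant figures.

ω = 2πf = 610.7 rad/s
X_L = ωL = 318 Ω
X_C = 1/(ωC) = 1740 Ω
Branch 1: Z₁ = R = 380 Ω
Branch 2 (series LC): Z₂ = j(X_L − X_C) = −j1420 Ω
Parallel: Z = Z₁Z₂/(Z₁+Z₂), |Z| = 367 Ω, ∠Z = -14.9°
|Y| = 1/|Z| = 2.72 mS

2.72 mS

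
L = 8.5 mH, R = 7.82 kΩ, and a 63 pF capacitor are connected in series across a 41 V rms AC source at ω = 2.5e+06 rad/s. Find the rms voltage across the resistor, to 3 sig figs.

19.1 V

X_L = ωL = 21200 Ω
X_C = 1/(ωC) = 6350 Ω
Net reactance X = X_L − X_C = 14900 Ω
Z = 7820 + j14900 Ω
|Z| = √(7820² + 14900²) = 16800 Ω
I = V/|Z| = 2.44 mA
V_R = I·|Z_R| = 0.00244 × 7820 = 19.1 V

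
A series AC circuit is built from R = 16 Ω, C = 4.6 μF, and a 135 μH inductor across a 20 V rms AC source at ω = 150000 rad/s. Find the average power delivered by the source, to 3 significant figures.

10.5 W

X_L = ωL = 20.2 Ω
X_C = 1/(ωC) = 1.45 Ω
Net reactance X = X_L − X_C = 18.8 Ω
Z = 16.0 + j18.8 Ω
|Z| = √(16.0² + 18.8²) = 24.7 Ω
∠Z = arctan(18.8/16.0) = 49.6°
I = V/|Z| = 810 mA
P = VI cos φ = 20 × 0.810 × cos(49.6°) = 10.5 W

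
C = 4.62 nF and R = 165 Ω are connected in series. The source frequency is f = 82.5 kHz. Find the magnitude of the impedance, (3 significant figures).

ω = 2πf = 518400 rad/s
X_C = 1/(ωC) = 418 Ω
Z = 165 − j418 Ω
|Z| = √(165² + 418²) = 449 Ω

449 Ω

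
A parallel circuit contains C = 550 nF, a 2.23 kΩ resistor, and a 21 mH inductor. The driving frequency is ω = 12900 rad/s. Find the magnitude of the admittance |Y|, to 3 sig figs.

X_L = ωL = 271 Ω
X_C = 1/(ωC) = 141 Ω
Parallel: admittances add. Y = 1/R + 1/(jωL) + jωC
Y = (0.000448 + j0.00340) S
|Y| = 0.00343 S → |Z| = 1/|Y| = 291 Ω, ∠Z = −∠Y = -82.5°

3.43 mS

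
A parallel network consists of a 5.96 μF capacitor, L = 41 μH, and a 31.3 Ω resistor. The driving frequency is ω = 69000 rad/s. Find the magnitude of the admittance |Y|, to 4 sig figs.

X_L = ωL = 2.829 Ω
X_C = 1/(ωC) = 2.432 Ω
Parallel: admittances add. Y = 1/R + 1/(jωL) + jωC
Y = (0.03195 + j0.05776) S
|Y| = 0.06601 S → |Z| = 1/|Y| = 15.15 Ω, ∠Z = −∠Y = -61.05°

66.01 mS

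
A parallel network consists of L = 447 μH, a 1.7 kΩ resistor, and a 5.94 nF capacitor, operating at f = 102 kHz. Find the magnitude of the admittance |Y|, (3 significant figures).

ω = 2πf = 640900 rad/s
X_L = ωL = 286 Ω
X_C = 1/(ωC) = 263 Ω
Parallel: admittances add. Y = 1/R + 1/(jωL) + jωC
Y = (0.000588 + j0.000316) S
|Y| = 0.000668 S → |Z| = 1/|Y| = 1500 Ω, ∠Z = −∠Y = -28.3°

668 μS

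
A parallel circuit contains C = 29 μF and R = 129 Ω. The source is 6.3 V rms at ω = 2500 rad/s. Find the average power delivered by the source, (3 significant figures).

X_C = 1/(ωC) = 13.8 Ω
Parallel: admittances add. Y = 1/R + jωC
Y = (0.00775 + j0.0725) S
|Y| = 0.0729 S → |Z| = 1/|Y| = 13.7 Ω, ∠Z = −∠Y = -83.9°
I = V/|Z| = 459 mA
P = VI cos φ = 6.3 × 0.459 × cos(-83.9°) = 308 mW

308 mW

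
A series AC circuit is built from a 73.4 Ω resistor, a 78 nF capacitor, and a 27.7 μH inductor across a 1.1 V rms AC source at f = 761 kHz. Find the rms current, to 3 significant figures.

ω = 2πf = 4.782e+06 rad/s
X_L = ωL = 132 Ω
X_C = 1/(ωC) = 2.68 Ω
Net reactance X = X_L − X_C = 130 Ω
Z = 73.4 + j130 Ω
|Z| = √(73.4² + 130²) = 149 Ω
I = V/|Z| = 1.1/149 = 7.38 mA

7.38 mA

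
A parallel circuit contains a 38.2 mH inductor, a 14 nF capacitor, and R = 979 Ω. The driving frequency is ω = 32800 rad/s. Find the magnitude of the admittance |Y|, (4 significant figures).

1.076 mS

X_L = ωL = 1253 Ω
X_C = 1/(ωC) = 2178 Ω
Parallel: admittances add. Y = 1/R + 1/(jωL) + jωC
Y = (0.001021 − j0.0003389) S
|Y| = 0.001076 S → |Z| = 1/|Y| = 929.2 Ω, ∠Z = −∠Y = 18.36°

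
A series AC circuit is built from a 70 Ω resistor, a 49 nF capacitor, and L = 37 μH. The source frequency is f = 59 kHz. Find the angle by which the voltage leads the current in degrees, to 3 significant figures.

-30.6°

ω = 2πf = 370700 rad/s
X_L = ωL = 13.7 Ω
X_C = 1/(ωC) = 55.1 Ω
Net reactance X = X_L − X_C = -41.3 Ω
Z = 70.0 − j41.3 Ω
|Z| = √(70.0² + 41.3²) = 81.3 Ω
∠Z = arctan(-41.3/70.0) = -30.6°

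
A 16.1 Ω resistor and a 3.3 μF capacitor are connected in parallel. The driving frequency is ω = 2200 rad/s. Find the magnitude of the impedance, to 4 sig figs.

15.99 Ω

X_C = 1/(ωC) = 137.7 Ω
Parallel: admittances add. Y = 1/R + jωC
Y = (0.06211 + j0.007260) S
|Y| = 0.06253 S → |Z| = 1/|Y| = 15.99 Ω, ∠Z = −∠Y = -6.667°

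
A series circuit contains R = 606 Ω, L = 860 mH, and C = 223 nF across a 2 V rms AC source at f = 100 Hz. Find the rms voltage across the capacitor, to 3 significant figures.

2.15 V

ω = 2πf = 628.3 rad/s
X_L = ωL = 540 Ω
X_C = 1/(ωC) = 7140 Ω
Net reactance X = X_L − X_C = -6600 Ω
Z = 606 − j6600 Ω
|Z| = √(606² + 6600²) = 6620 Ω
I = V/|Z| = 302 μA
V_C = I·|Z_C| = 0.000302 × 7140 = 2.15 V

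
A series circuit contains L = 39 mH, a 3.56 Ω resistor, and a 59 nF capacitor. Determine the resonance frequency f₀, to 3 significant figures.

3.32 kHz

ω₀ = 1/√(LC) = 1/√(0.039 × 5.9e-08) = 20850 rad/s
f₀ = ω₀/(2π) = 3.32 kHz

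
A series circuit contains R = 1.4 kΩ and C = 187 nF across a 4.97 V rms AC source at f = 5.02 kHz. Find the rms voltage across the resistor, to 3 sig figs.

ω = 2πf = 31540 rad/s
X_C = 1/(ωC) = 170 Ω
Z = 1400 − j170 Ω
|Z| = √(1400² + 170²) = 1410 Ω
I = V/|Z| = 3.52 mA
V_R = I·|Z_R| = 0.00352 × 1400 = 4.93 V

4.93 V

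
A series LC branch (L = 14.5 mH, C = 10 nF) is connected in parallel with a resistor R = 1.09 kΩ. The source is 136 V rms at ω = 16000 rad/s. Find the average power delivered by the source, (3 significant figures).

17.0 W

X_L = ωL = 232 Ω
X_C = 1/(ωC) = 6250 Ω
Branch 1: Z₁ = R = 1090 Ω
Branch 2 (series LC): Z₂ = j(X_L − X_C) = −j6020 Ω
Parallel: Z = Z₁Z₂/(Z₁+Z₂), |Z| = 1070 Ω, ∠Z = -10.3°
I = V/|Z| = 127 mA
P = VI cos φ = 136 × 0.127 × cos(-10.3°) = 17.0 W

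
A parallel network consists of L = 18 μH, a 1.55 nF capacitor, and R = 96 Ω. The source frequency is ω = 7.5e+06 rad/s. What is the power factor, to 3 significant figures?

X_L = ωL = 135 Ω
X_C = 1/(ωC) = 86.0 Ω
Parallel: admittances add. Y = 1/R + 1/(jωL) + jωC
Y = (0.0104 + j0.00422) S
|Y| = 0.0112 S → |Z| = 1/|Y| = 89.0 Ω, ∠Z = −∠Y = -22.0°
cos φ = cos(-22.0°) = 0.927

0.927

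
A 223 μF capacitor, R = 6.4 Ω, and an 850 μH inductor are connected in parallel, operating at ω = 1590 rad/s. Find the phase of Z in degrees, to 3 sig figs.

67.9°

X_L = ωL = 1.35 Ω
X_C = 1/(ωC) = 2.82 Ω
Parallel: admittances add. Y = 1/R + 1/(jωL) + jωC
Y = (0.156 − j0.385) S
|Y| = 0.416 S → |Z| = 1/|Y| = 2.40 Ω, ∠Z = −∠Y = 67.9°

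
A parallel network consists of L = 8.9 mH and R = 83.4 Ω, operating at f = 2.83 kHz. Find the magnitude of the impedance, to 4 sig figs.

73.78 Ω

ω = 2πf = 17780 rad/s
X_L = ωL = 158.3 Ω
Parallel: admittances add. Y = 1/R + 1/(jωL)
Y = (0.01199 − j0.006319) S
|Y| = 0.01355 S → |Z| = 1/|Y| = 73.78 Ω, ∠Z = −∠Y = 27.79°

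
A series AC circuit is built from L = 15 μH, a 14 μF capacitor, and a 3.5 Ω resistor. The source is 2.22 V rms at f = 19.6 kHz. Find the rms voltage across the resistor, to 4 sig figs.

ω = 2πf = 123200 rad/s
X_L = ωL = 1.847 Ω
X_C = 1/(ωC) = 0.5800 Ω
Net reactance X = X_L − X_C = 1.267 Ω
Z = 3.500 + j1.267 Ω
|Z| = √(3.500² + 1.267²) = 3.722 Ω
I = V/|Z| = 596.4 mA
V_R = I·|Z_R| = 0.5964 × 3.500 = 2.087 V

2.087 V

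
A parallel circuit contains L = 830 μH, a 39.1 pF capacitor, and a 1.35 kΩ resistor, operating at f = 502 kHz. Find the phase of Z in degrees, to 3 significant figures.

19.2°

ω = 2πf = 3.154e+06 rad/s
X_L = ωL = 2620 Ω
X_C = 1/(ωC) = 8110 Ω
Parallel: admittances add. Y = 1/R + 1/(jωL) + jωC
Y = (0.000741 − j0.000259) S
|Y| = 0.000785 S → |Z| = 1/|Y| = 1270 Ω, ∠Z = −∠Y = 19.2°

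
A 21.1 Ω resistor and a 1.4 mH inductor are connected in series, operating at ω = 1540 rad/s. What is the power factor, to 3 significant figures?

0.995

X_L = ωL = 2.16 Ω
Z = 21.1 + j2.16 Ω
|Z| = √(21.1² + 2.16²) = 21.2 Ω
∠Z = arctan(2.16/21.1) = 5.83°
cos φ = cos(5.83°) = 0.995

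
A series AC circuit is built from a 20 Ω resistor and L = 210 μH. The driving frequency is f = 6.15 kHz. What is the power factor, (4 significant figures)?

ω = 2πf = 38640 rad/s
X_L = ωL = 8.115 Ω
Z = 20.00 + j8.115 Ω
|Z| = √(20.00² + 8.115²) = 21.58 Ω
∠Z = arctan(8.115/20.00) = 22.08°
cos φ = cos(22.08°) = 0.9266

0.9266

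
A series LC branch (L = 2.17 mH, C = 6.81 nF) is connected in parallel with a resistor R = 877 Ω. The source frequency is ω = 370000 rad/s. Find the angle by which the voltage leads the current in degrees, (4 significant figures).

X_L = ωL = 802.9 Ω
X_C = 1/(ωC) = 396.9 Ω
Branch 1: Z₁ = R = 877.0 Ω
Branch 2 (series LC): Z₂ = j(X_L − X_C) = j406.0 Ω
Parallel: Z = Z₁Z₂/(Z₁+Z₂), |Z| = 368.5 Ω, ∠Z = 65.16°

65.16°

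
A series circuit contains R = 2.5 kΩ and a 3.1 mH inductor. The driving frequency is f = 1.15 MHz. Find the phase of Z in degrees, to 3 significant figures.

ω = 2πf = 7.226e+06 rad/s
X_L = ωL = 22400 Ω
Z = 2500 + j22400 Ω
|Z| = √(2500² + 22400²) = 22500 Ω
∠Z = arctan(22400/2500) = 83.6°

83.6°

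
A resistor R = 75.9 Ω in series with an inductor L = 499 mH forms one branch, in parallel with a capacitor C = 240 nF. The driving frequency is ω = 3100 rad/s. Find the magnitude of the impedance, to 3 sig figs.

9610 Ω

X_L = ωL = 1550 Ω
X_C = 1/(ωC) = 1340 Ω
Branch 1 (R+jX_L): Z₁ = 75.9 + j1550 Ω, |Z₁| = 1550 Ω
Branch 2 (−jX_C): Z₂ = −j1340 Ω
Parallel: Z = Z₁Z₂/(Z₁+Z₂), |Z| = 9610 Ω, ∠Z = -72.3°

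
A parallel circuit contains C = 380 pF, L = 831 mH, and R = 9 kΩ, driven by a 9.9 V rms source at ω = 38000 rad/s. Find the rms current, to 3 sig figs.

1.11 mA

X_L = ωL = 31600 Ω
X_C = 1/(ωC) = 69300 Ω
Parallel: admittances add. Y = 1/R + 1/(jωL) + jωC
Y = (0.000111 − j1.72e-05) S
|Y| = 0.000112 S → |Z| = 1/|Y| = 8890 Ω, ∠Z = −∠Y = 8.81°
I = V/|Z| = 9.9/8890 = 1.11 mA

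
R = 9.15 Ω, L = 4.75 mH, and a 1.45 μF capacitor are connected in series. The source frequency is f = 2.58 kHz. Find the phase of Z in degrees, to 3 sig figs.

75.1°

ω = 2πf = 16210 rad/s
X_L = ωL = 77.0 Ω
X_C = 1/(ωC) = 42.5 Ω
Net reactance X = X_L − X_C = 34.5 Ω
Z = 9.15 + j34.5 Ω
|Z| = √(9.15² + 34.5²) = 35.7 Ω
∠Z = arctan(34.5/9.15) = 75.1°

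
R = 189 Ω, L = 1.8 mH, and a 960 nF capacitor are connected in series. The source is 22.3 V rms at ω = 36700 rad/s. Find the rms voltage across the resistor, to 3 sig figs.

21.9 V

X_L = ωL = 66.1 Ω
X_C = 1/(ωC) = 28.4 Ω
Net reactance X = X_L − X_C = 37.7 Ω
Z = 189 + j37.7 Ω
|Z| = √(189² + 37.7²) = 193 Ω
I = V/|Z| = 116 mA
V_R = I·|Z_R| = 0.116 × 189 = 21.9 V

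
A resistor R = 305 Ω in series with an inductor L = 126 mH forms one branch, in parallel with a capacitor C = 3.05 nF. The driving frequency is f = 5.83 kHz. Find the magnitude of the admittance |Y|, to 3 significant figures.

ω = 2πf = 36630 rad/s
X_L = ωL = 4620 Ω
X_C = 1/(ωC) = 8950 Ω
Branch 1 (R+jX_L): Z₁ = 305 + j4620 Ω, |Z₁| = 4630 Ω
Branch 2 (−jX_C): Z₂ = −j8950 Ω
Parallel: Z = Z₁Z₂/(Z₁+Z₂), |Z| = 9530 Ω, ∠Z = 82.2°
|Y| = 1/|Z| = 105 μS

105 μS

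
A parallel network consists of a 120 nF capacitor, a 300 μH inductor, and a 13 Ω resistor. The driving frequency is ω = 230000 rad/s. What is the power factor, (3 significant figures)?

X_L = ωL = 69.0 Ω
X_C = 1/(ωC) = 36.2 Ω
Parallel: admittances add. Y = 1/R + 1/(jωL) + jωC
Y = (0.0769 + j0.0131) S
|Y| = 0.0780 S → |Z| = 1/|Y| = 12.8 Ω, ∠Z = −∠Y = -9.67°
cos φ = cos(-9.67°) = 0.986

0.986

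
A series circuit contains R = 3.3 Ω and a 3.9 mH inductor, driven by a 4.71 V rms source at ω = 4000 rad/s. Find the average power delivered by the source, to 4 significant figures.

287.9 mW

X_L = ωL = 15.60 Ω
Z = 3.300 + j15.60 Ω
|Z| = √(3.300² + 15.60²) = 15.95 Ω
∠Z = arctan(15.60/3.300) = 78.06°
I = V/|Z| = 295.4 mA
P = VI cos φ = 4.71 × 0.2954 × cos(78.06°) = 287.9 mW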